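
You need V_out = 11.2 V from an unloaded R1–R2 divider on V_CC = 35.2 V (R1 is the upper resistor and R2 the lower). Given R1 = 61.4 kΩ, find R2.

V_out/V_CC = R2/(R1+R2) = 0.3182.
So R2 = R1 · V_out/(V_CC − V_out) = 61.4 × 11.2/(35.2 − 11.2) = 61.4 × 0.4667 = 28.65 kΩ.

R2 ≈ 28.7 kΩ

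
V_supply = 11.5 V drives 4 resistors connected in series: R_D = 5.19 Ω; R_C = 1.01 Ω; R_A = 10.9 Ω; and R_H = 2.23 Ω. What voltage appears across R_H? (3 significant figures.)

V ≈ 1.33 V

ΣR = 5.19 + 1.01 + 10.9 + 2.23 = 19.33 Ω.
Voltage divider: V = V_supply · (2.230 / 19.33) = 11.5 × 0.1154 = 1.327 V.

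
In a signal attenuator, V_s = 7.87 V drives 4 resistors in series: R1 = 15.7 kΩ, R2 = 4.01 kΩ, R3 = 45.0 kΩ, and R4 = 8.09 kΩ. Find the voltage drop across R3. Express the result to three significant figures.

V ≈ 4.86 V

Total series resistance ΣR = 15.7 + 4.01 + 45.0 + 8.09 = 72.80 kΩ.
By the voltage-divider rule, V = 7.87 × 45.00/72.80 = 4.865 V.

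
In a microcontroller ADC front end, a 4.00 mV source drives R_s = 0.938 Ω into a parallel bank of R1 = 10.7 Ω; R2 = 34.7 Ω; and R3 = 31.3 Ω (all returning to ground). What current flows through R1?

I ≈ 0.327 mA

Parallel bank: R_p = 1/(1/10.7 + 1/34.7 + 1/31.3) = 6.484 Ω.
V_A = 4.00 × 6.484/7.422 = 3.494 mV.
I(R1) = V_A / R1 = 3.494/10.7 = 0.3266 mA.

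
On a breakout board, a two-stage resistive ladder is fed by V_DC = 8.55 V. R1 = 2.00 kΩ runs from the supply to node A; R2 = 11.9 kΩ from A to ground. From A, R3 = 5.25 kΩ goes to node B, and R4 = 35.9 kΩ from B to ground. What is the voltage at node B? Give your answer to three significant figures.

V_B ≈ 6.13 V

Node A sees R2 in parallel with the series input of stage 2, R3 + R4 = 41.15 kΩ.
Effective lower resistance at A: R2 ‖ 41.15 = 9.231 kΩ.
So V_A = 8.55 × 0.8219 = 7.027 V.
Then the unloaded second divider: V_B = V_A × R4/(R3+R4) = 7.027 × 0.8724 = 6.131 V.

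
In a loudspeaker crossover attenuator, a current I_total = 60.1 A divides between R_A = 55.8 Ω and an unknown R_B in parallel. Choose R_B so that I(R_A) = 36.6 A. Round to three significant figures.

R_B ≈ 86.9 Ω

In a two-way split, I_A/I_total = R_B/(R_A + R_B).
With f = 0.6090, R_B = R_A · f/(1−f) = 55.8 × 1.557 = 86.91 Ω.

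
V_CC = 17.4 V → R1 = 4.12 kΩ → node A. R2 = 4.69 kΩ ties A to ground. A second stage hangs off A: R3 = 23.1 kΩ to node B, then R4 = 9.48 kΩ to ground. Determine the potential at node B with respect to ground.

Looking into the second stage from A: R3 + R4 = 32.58 kΩ appears in parallel with R2.
Effective lower resistance at A: R2 ‖ 32.58 = 4.100 kΩ.
First divider: V_A = V_CC · 4.100/(4.12 + 4.100) = 8.679 V.
Then the unloaded second divider: V_B = V_A × R4/(R3+R4) = 8.679 × 0.2910 = 2.525 V.

V_B ≈ 2.53 V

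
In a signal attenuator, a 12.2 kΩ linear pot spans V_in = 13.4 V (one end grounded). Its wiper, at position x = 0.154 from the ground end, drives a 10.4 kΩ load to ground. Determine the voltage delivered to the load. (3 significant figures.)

Lower segment x·R_p = 1.879 kΩ; upper segment (1−x)·R_p = 10.32 kΩ.
R_L loads the lower segment: effective lower R = 1.591 kΩ.
Loaded-divider output: V_out = 13.4 × 0.1336 = 1.790 V.

V_out ≈ 1.79 V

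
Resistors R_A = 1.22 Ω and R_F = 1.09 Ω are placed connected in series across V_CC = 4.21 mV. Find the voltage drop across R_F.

Total series resistance ΣR = 1.22 + 1.09 = 2.310 Ω.
V = V_CC · R/ΣR = 4.21 × 0.4719 = 1.987 mV.

V ≈ 1.99 mV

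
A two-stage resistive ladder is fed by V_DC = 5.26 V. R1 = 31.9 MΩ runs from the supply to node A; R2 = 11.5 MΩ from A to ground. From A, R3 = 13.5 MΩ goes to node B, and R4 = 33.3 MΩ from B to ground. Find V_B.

Looking into the second stage from A: R3 + R4 = 46.80 MΩ appears in parallel with R2.
Effective lower resistance at A: R2 ‖ 46.80 = 9.232 MΩ.
So V_A = 5.26 × 0.2244 = 1.181 V.
Then the unloaded second divider: V_B = V_A × R4/(R3+R4) = 1.181 × 0.7115 = 0.8400 V.

V_B ≈ 0.840 V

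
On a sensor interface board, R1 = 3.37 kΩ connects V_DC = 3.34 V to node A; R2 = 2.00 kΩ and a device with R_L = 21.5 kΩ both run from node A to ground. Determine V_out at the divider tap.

First combine the lower leg with the load: R2 ‖ R_L = 1.830 kΩ.
Then V_out = V_DC · R2'/(R1 + R2') = 3.34 × 1.830/5.200 = 1.175 V.

V_out ≈ 1.18 V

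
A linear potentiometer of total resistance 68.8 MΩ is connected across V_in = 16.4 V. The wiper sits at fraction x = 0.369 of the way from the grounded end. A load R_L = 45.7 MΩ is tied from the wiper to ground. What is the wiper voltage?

V_out ≈ 4.48 V

Lower segment x·R_p = 25.39 MΩ; upper segment (1−x)·R_p = 43.41 MΩ.
(x·R_p) ‖ R_L = 16.32 MΩ.
Then V_out = V_in · 16.32/(43.41 + 16.32) = 4.481 V.
(Unloaded: V_out = x·V_in = 6.05 V.)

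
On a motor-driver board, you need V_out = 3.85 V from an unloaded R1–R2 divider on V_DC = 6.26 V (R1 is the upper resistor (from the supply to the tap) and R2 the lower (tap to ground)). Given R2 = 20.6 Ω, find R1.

R1 ≈ 12.9 Ω

Required fraction k = V_out/V_DC = 0.6150.
So R1 = R2 · (V_DC/V_out − 1) = 20.6 × (6.26/3.85 − 1) = 20.6 × 0.6260 = 12.90 Ω.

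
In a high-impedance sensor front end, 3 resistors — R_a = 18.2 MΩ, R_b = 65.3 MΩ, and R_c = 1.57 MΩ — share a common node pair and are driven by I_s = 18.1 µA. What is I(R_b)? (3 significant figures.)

I ≈ 0.392 µA

Conductances: ΣG = 1/18.2 + 1/65.3 + 1/1.57 = 0.7072 (1/MΩ).
R_b takes the fraction G_k/ΣG = 0.01531/0.7072 = 0.02165, so I = 18.1 × 0.02165 = 0.3919 µA.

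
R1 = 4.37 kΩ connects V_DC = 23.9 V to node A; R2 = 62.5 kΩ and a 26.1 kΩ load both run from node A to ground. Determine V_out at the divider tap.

V_out ≈ 19.3 V

The load sits in parallel with R2, giving an effective lower resistance R2' = R2·R_L/(R2+R_L) = 18.41 kΩ.
Now apply the divider: V_out = 23.9 × 0.8082 = 19.32 V.
(Unloaded it would be 22.3 V; the load pulls it down.)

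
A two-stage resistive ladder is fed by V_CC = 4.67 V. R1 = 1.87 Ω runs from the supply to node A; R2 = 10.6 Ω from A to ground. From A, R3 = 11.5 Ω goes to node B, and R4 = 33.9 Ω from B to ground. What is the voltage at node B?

V_B ≈ 2.86 V

Node A sees R2 in parallel with the series input of stage 2, R3 + R4 = 45.40 Ω.
R2 ‖ (R3+R4) = 8.594 Ω.
First divider: V_A = V_CC · 8.594/(1.87 + 8.594) = 3.835 V.
Stage 2 is unloaded, so V_B = V_A · R4/(R3+R4) = 3.835 × 33.9/45.40 = 2.864 V.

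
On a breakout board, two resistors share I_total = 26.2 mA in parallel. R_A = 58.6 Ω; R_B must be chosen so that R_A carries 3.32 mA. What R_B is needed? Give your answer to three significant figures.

The fraction through R_A equals R_B/(R_A+R_B).
With f = 0.1267, R_B = R_A · f/(1−f) = 58.6 × 0.1451 = 8.503 Ω.

R_B ≈ 8.50 Ω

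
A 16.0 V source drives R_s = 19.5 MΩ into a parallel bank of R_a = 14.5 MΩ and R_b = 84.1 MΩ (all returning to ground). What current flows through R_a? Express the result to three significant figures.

I ≈ 0.428 µA

Parallel bank: R_p = 1/(1/14.5 + 1/84.1) = 12.37 MΩ.
V_A = 16.0 × 12.37/31.87 = 6.210 V.
Branch current I = V_A/R_a = 6.210/14.5 = 0.4282 µA.
(Equivalently: I_total = 0.5021 µA, then current-divider fraction G_k/ΣG = 0.8529.)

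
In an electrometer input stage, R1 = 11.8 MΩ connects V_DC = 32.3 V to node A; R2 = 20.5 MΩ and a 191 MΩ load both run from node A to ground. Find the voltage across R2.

V_out ≈ 19.7 V

First combine the lower leg with the load: R2 ‖ R_L = 18.51 MΩ.
Then V_out = V_DC · R2'/(R1 + R2') = 32.3 × 18.51/30.31 = 19.73 V.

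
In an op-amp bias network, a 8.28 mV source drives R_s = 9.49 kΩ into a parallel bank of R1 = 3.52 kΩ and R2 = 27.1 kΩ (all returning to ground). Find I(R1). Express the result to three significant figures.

I ≈ 0.581 µA

Equivalent of the parallel group: R_p = 3.115 kΩ.
V_A by voltage divider: V_A = 8.28 × 3.115/(9.49 + 3.115) = 2.046 mV.
Branch current I = V_A/R1 = 2.046/3.52 = 0.5814 µA.
(Check via current divider: I_total = 0.6569 µA; share G_k/ΣG = 0.8850 → same result.)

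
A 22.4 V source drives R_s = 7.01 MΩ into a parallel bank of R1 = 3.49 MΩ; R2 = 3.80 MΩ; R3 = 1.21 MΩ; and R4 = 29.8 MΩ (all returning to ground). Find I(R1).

Equivalent of the parallel group: R_p = 0.7094 MΩ.
V_A = 22.4 × 0.7094/7.719 = 2.058 V.
Branch current I = V_A/R1 = 2.058/3.49 = 0.5898 µA.

I ≈ 0.590 µA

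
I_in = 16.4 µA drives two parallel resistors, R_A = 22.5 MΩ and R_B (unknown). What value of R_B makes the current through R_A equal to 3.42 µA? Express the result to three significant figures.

R_B ≈ 5.93 MΩ

The fraction through R_A equals R_B/(R_A+R_B).
3.42/16.4 = R_B/(R_A + R_B) → R_B = R_A · (0.2085)/(1 − 0.2085) = 22.5 × 0.2635 = 5.928 MΩ.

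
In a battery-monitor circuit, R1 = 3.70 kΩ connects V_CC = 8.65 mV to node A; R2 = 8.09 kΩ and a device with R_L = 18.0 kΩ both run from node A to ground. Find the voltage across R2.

V_out ≈ 5.20 mV

R2 ‖ R_L = (8.09 × 18.0)/(8.09 + 18.0) = 5.581 kΩ.
Now apply the divider: V_out = 8.65 × 0.6014 = 5.202 mV.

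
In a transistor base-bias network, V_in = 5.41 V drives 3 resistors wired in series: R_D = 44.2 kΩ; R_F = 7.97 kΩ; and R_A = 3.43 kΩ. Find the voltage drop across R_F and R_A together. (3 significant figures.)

V ≈ 1.11 V

ΣR = 44.2 + 7.97 + 3.43 = 55.60 kΩ.
R_{R_F..R_A} = 7.97 + 3.43 = 11.40 kΩ.
Voltage divider: V = V_in · (11.40 / 55.60) = 5.41 × 0.2050 = 1.109 V.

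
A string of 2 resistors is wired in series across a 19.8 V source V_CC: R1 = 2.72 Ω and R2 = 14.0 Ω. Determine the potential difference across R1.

ΣR = 2.72 + 14.0 = 16.72 Ω.
V = V_CC · R/ΣR = 19.8 × 0.1627 = 3.221 V.

V ≈ 3.22 V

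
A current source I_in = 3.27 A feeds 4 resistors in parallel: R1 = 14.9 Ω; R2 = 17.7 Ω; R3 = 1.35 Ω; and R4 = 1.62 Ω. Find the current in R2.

I ≈ 0.125 A

Conductances: ΣG = 1/14.9 + 1/17.7 + 1/1.35 + 1/1.62 = 1.482 (1/Ω).
Current divider: I(R2) = I_in · G_k/ΣG = 3.27 × (0.05650/1.482) = 3.27 × 0.03813 = 0.1247 A.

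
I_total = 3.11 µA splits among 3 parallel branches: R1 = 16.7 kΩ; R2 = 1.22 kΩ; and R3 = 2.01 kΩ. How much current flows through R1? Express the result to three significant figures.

I ≈ 0.135 µA

Conductances: ΣG = 1/16.7 + 1/1.22 + 1/2.01 = 1.377 (1/kΩ).
R1 takes the fraction G_k/ΣG = 0.05988/1.377 = 0.04348, so I = 3.11 × 0.04348 = 0.1352 µA.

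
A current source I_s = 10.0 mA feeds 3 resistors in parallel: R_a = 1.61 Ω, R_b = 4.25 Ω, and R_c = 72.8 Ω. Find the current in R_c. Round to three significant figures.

ΣG = 1/1.61 + 1/4.25 + 1/72.8 = 0.8701.
R_c takes the fraction G_k/ΣG = 0.01374/0.8701 = 0.01579, so I = 10.0 × 0.01579 = 0.1579 mA.

I ≈ 0.158 mA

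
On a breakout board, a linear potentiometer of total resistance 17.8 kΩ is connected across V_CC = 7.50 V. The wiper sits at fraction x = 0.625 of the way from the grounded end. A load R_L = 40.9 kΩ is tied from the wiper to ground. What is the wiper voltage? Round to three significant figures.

V_out ≈ 4.25 V

The pot divides into 6.675 kΩ above the wiper and 11.12 kΩ below.
R_L loads the lower segment: effective lower R = 8.746 kΩ.
Loaded-divider output: V_out = 7.50 × 0.5671 = 4.254 V.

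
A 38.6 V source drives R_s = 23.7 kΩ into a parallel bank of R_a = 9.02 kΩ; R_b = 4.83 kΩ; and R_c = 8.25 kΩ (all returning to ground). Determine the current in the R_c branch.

I ≈ 0.410 mA

Equivalent of the parallel group: R_p = 2.277 kΩ.
V_A = 38.6 × 2.277/25.98 = 3.384 V.
I(R_c) = V_A / R_c = 3.384/8.25 = 0.4102 mA.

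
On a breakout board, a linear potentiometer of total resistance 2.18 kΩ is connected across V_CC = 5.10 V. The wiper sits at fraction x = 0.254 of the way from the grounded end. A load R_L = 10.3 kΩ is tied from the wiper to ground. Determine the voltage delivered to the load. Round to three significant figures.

V_out ≈ 1.25 V

The pot divides into 1.626 kΩ above the wiper and 0.5537 kΩ below.
Lower segment in parallel with the load: 0.5537 ‖ 10.3 = 0.5255 kΩ.
V_out = 5.10 × 0.5255/(1.626 + 0.5255) = 1.245 V.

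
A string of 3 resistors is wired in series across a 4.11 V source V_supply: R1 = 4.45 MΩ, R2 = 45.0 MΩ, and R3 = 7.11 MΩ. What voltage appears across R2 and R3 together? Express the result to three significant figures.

Total series resistance ΣR = 4.45 + 45.0 + 7.11 = 56.56 MΩ.
R_{R2..R3} = 45.0 + 7.11 = 52.11 MΩ.
By the voltage-divider rule, V = 4.11 × 52.11/56.56 = 3.787 V.

V ≈ 3.79 V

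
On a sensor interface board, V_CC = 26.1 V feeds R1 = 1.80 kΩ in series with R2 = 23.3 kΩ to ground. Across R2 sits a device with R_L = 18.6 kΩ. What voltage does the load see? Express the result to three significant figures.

The load sits in parallel with R2, giving an effective lower resistance R2' = R2·R_L/(R2+R_L) = 10.34 kΩ.
Then V_out = V_CC · R2'/(R1 + R2') = 26.1 × 10.34/12.14 = 22.23 V.
(Unloaded it would be 24.2 V; the load pulls it down.)

V_out ≈ 22.2 V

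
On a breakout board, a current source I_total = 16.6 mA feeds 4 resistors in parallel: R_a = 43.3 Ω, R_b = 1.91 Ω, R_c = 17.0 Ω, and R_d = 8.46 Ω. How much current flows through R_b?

I ≈ 12.0 mA

Conductances: ΣG = 1/43.3 + 1/1.91 + 1/17.0 + 1/8.46 = 0.7237 (1/Ω).
R_b takes the fraction G_k/ΣG = 0.5236/0.7237 = 0.7235, so I = 16.6 × 0.7235 = 12.01 mA.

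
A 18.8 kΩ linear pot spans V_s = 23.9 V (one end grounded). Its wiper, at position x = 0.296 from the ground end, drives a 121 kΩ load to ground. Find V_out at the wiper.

The pot divides into 13.24 kΩ above the wiper and 5.565 kΩ below.
Lower segment in parallel with the load: 5.565 ‖ 121 = 5.320 kΩ.
Then V_out = V_s · 5.320/(13.24 + 5.320) = 6.853 V.

V_out ≈ 6.85 V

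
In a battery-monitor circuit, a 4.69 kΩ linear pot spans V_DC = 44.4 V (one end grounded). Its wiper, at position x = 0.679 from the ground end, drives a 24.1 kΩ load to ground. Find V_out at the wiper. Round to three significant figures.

Lower segment x·R_p = 3.185 kΩ; upper segment (1−x)·R_p = 1.505 kΩ.
(x·R_p) ‖ R_L = 2.813 kΩ.
Then V_out = V_DC · 2.813/(1.505 + 2.813) = 28.92 V.

V_out ≈ 28.9 V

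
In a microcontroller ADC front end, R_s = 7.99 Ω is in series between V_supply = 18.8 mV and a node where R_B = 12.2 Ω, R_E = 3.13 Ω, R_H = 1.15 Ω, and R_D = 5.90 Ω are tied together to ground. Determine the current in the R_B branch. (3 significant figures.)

Equivalent of the parallel group: R_p = 0.6942 Ω.
Node voltage V_A = V_supply · R_p/(R_s + R_p) = 18.8 × 0.07994 = 1.503 mV.
Branch current I = V_A/R_B = 1.503/12.2 = 0.1232 mA.

I ≈ 0.123 mA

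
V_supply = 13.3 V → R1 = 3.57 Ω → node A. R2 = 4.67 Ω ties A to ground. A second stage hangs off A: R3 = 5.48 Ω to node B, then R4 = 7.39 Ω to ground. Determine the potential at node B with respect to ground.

V_B ≈ 3.74 V

Node A sees R2 in parallel with the series input of stage 2, R3 + R4 = 12.87 Ω.
R2 ‖ (R3+R4) = 3.427 Ω.
First divider: V_A = V_supply · 3.427/(3.57 + 3.427) = 6.514 V.
Stage 2 is unloaded, so V_B = V_A · R4/(R3+R4) = 6.514 × 7.39/12.87 = 3.740 V.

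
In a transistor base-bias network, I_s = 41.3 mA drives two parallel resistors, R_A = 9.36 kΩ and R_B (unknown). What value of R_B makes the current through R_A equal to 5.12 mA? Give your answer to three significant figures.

The fraction through R_A equals R_B/(R_A+R_B).
With f = 0.1240, R_B = R_A · f/(1−f) = 9.36 × 0.1415 = 1.325 kΩ.

R_B ≈ 1.32 kΩ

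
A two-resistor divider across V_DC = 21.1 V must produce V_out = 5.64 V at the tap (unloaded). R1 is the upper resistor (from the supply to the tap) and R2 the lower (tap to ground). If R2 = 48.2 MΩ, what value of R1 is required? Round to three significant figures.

R1 ≈ 132 MΩ

The divider ratio is R2/(R1+R2) = 5.64/21.1 = 0.2673.
R1 = R2·(1/k − 1) = 48.2 × 2.741 = 132.1 MΩ.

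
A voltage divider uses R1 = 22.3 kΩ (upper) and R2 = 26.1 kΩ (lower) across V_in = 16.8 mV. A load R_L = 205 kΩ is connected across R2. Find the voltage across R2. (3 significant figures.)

First combine the lower leg with the load: R2 ‖ R_L = 23.15 kΩ.
Now apply the divider: V_out = 16.8 × 0.5094 = 8.558 mV.
(Unloaded it would be 9.06 mV; the load pulls it down.)

V_out ≈ 8.56 mV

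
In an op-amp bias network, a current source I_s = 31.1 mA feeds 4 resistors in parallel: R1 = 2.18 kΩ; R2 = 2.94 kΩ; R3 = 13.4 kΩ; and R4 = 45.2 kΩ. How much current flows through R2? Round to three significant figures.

Conductances: ΣG = 1/2.18 + 1/2.94 + 1/13.4 + 1/45.2 = 0.8956 (1/kΩ).
By the current-divider rule, I = I_s · G_k/ΣG = 31.1 × 0.3798 = 11.81 mA.

I ≈ 11.8 mA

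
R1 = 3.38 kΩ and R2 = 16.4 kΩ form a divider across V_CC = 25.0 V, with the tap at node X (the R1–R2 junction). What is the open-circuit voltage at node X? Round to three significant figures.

V_th ≈ 20.7 V

V_th is the unloaded tap voltage: V_CC · R2/(R1+R2) = 25.0 × 0.8291 = 20.73 V.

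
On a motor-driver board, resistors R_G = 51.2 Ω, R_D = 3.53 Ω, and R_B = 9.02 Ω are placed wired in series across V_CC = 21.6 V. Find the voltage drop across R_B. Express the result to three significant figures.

V ≈ 3.06 V

Series total: ΣR = 51.2 + 3.53 + 9.02 = 63.75 Ω.
Voltage divider: V = V_CC · (9.020 / 63.75) = 21.6 × 0.1415 = 3.056 V.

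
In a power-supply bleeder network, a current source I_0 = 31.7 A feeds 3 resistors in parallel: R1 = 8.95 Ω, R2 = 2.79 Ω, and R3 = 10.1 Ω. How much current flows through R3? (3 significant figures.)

ΣG = 1/8.95 + 1/2.79 + 1/10.1 = 0.5692.
R3 takes the fraction G_k/ΣG = 0.09901/0.5692 = 0.1740, so I = 31.7 × 0.1740 = 5.514 A.

I ≈ 5.51 A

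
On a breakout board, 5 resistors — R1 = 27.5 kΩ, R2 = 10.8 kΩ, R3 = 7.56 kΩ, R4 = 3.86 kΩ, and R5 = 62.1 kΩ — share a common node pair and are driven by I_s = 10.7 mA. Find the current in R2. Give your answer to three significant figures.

I ≈ 1.85 mA

Total conductance ΣG = 1/27.5 + 1/10.8 + 1/7.56 + 1/3.86 + 1/62.1 = 0.5364 (units of 1/kΩ).
R2 takes the fraction G_k/ΣG = 0.09259/0.5364 = 0.1726, so I = 10.7 × 0.1726 = 1.847 mA.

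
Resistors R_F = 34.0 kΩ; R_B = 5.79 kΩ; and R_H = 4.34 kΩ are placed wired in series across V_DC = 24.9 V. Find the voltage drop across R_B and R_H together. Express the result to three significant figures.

V ≈ 5.72 V

ΣR = 34.0 + 5.79 + 4.34 = 44.13 kΩ.
R_{R_B..R_H} = 5.79 + 4.34 = 10.13 kΩ.
By the voltage-divider rule, V = 24.9 × 10.13/44.13 = 5.716 V.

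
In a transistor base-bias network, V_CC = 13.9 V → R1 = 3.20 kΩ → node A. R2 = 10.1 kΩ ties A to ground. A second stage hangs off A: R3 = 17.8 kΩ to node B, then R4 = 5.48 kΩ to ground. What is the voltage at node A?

V_A ≈ 9.56 V

Node A sees R2 in parallel with the series input of stage 2, R3 + R4 = 23.28 kΩ.
R2 ‖ (R3+R4) = 7.044 kΩ.
V_A = 13.9 × 7.044/(3.20 + 7.044) = 9.558 V.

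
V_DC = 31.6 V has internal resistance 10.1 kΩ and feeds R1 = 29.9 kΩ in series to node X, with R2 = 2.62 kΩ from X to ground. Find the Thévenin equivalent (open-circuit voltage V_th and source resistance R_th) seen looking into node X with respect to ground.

V_th ≈ 1.94 V, R_th ≈ 2.46 kΩ

R1' = 10.1 + 29.9 = 40.00 kΩ (source resistance + R1).
V_th is the unloaded tap voltage: V_DC · R2/(R1'+R2) = 31.6 × 0.06147 = 1.943 V.
With V_DC suppressed (replaced by a short), R_th = R1' ‖ R2 = (40.00 × 2.62)/(40.00 + 2.62) = 2.459 kΩ.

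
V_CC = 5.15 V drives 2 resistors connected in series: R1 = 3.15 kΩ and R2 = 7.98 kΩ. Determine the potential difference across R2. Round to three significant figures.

V ≈ 3.69 V

Series total: ΣR = 3.15 + 7.98 = 11.13 kΩ.
V = V_CC · R/ΣR = 5.15 × 0.7170 = 3.692 V.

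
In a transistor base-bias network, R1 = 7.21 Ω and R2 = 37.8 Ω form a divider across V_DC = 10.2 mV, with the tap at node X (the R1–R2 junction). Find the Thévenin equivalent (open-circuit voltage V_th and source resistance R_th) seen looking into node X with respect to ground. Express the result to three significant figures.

V_th ≈ 8.57 mV, R_th ≈ 6.06 Ω

Open-circuit (no load on X): V_th = V_DC · R2/(R1 + R2) = 10.2 × 37.8/(7.210 + 37.8) = 8.566 mV.
With V_DC suppressed (replaced by a short), R_th = R1 ‖ R2 = (7.210 × 37.8)/(7.210 + 37.8) = 6.055 Ω.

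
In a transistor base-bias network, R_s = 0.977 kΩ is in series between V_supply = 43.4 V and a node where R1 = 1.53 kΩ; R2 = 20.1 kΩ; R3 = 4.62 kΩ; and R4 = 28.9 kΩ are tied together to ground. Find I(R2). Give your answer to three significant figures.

I ≈ 1.12 mA

Parallel bank: R_p = 1/(1/1.53 + 1/20.1 + 1/4.62 + 1/28.9) = 1.048 kΩ.
V_A by voltage divider: V_A = 43.4 × 1.048/(0.977 + 1.048) = 22.46 V.
Branch current I = V_A/R2 = 22.46/20.1 = 1.117 mA.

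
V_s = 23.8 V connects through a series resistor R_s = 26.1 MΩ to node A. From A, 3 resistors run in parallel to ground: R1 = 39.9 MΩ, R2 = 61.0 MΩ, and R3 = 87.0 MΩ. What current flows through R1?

I ≈ 0.250 µA

Parallel bank: R_p = 1/(1/39.9 + 1/61.0 + 1/87.0) = 18.89 MΩ.
V_A by voltage divider: V_A = 23.8 × 18.89/(26.1 + 18.89) = 9.992 V.
I(R1) = V_A / R1 = 9.992/39.9 = 0.2504 µA.
(Check via current divider: I_total = 0.5291 µA; share G_k/ΣG = 0.4733 → same result.)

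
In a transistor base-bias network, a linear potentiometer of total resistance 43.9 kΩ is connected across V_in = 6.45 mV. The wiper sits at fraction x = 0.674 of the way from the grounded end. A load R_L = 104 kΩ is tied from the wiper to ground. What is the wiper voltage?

V_out ≈ 3.98 mV

Split the track: R_lower = x·R_p = 29.59 kΩ, R_upper = (1−x)·R_p = 14.31 kΩ.
R_L loads the lower segment: effective lower R = 23.04 kΩ.
Then V_out = V_in · 23.04/(14.31 + 23.04) = 3.978 mV.
(Unloaded: V_out = x·V_in = 4.35 mV.)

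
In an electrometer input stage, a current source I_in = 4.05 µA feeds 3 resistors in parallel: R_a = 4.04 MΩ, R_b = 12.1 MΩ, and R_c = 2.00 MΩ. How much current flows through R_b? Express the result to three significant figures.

Conductances: ΣG = 1/4.04 + 1/12.1 + 1/2.00 = 0.8302 (1/MΩ).
R_b takes the fraction G_k/ΣG = 0.08264/0.8302 = 0.09955, so I = 4.05 × 0.09955 = 0.4032 µA.

I ≈ 0.403 µA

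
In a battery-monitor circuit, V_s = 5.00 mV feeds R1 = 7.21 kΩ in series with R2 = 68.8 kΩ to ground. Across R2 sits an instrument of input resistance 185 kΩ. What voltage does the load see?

The load sits in parallel with R2, giving an effective lower resistance R2' = R2·R_L/(R2+R_L) = 50.15 kΩ.
Voltage divider with the loaded lower leg: V_out = 5.00 × 50.15/(7.21 + 50.15) = 5.00 × 0.8743 = 4.372 mV.
(Unloaded it would be 4.53 mV; the load pulls it down.)

V_out ≈ 4.37 mV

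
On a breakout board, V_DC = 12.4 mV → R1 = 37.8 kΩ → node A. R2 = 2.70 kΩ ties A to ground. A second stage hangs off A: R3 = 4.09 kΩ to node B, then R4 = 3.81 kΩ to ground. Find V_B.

Node A sees R2 in parallel with the series input of stage 2, R3 + R4 = 7.900 kΩ.
R2 ‖ (R3+R4) = 2.012 kΩ.
First divider: V_A = V_DC · 2.012/(37.8 + 2.012) = 0.6267 mV.
V_B = V_A × 0.4823 = 0.3023 mV.

V_B ≈ 0.302 mV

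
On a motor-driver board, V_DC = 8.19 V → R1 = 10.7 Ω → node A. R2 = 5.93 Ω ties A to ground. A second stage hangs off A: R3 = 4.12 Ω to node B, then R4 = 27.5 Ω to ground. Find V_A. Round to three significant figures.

V_A ≈ 2.61 V

The second stage (R3 + R4 = 31.62 Ω) loads node A in parallel with R2.
R2 ‖ (R3+R4) = 4.994 Ω.
V_A = 8.19 × 4.994/(10.7 + 4.994) = 2.606 V.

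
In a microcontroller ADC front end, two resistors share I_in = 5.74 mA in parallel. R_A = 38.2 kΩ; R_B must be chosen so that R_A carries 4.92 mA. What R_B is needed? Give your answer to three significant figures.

Two-branch current divider: I_A = I_in · R_B/(R_A + R_B).
4.92/5.74 = R_B/(R_A + R_B) → R_B = R_A · (0.8571)/(1 − 0.8571) = 38.2 × 6.000 = 229.2 kΩ.

R_B ≈ 229 kΩ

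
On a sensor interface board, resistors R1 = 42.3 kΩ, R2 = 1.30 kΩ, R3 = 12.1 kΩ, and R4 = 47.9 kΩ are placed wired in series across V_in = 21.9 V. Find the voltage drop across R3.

V ≈ 2.56 V

ΣR = 42.3 + 1.30 + 12.1 + 47.9 = 103.6 kΩ.
By the voltage-divider rule, V = 21.9 × 12.10/103.6 = 2.558 V.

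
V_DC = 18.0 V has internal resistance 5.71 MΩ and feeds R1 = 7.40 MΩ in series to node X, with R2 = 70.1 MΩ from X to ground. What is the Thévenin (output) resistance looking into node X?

R_th ≈ 11.0 MΩ

R1' = 5.71 + 7.40 = 13.11 MΩ (source resistance + R1).
Zeroing V_DC shorts the top of R1' to ground, so R_th = R1' ‖ R2 = 11.04 MΩ.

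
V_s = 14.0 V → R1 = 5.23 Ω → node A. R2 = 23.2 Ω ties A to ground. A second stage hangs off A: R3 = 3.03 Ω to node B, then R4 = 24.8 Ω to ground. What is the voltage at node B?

V_B ≈ 8.83 V

The second stage (R3 + R4 = 27.83 Ω) loads node A in parallel with R2.
Effective lower resistance at A: R2 ‖ 27.83 = 12.65 Ω.
So V_A = 14.0 × 0.7075 = 9.905 V.
Then the unloaded second divider: V_B = V_A × R4/(R3+R4) = 9.905 × 0.8911 = 8.827 V.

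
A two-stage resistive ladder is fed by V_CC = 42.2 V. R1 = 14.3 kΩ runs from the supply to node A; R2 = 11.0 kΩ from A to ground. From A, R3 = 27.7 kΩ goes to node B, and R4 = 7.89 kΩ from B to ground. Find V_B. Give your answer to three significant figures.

V_B ≈ 3.46 V

The second stage (R3 + R4 = 35.59 kΩ) loads node A in parallel with R2.
R2 ‖ (R3+R4) = 8.403 kΩ.
V_A = 42.2 × 8.403/(14.3 + 8.403) = 15.62 V.
Stage 2 is unloaded, so V_B = V_A · R4/(R3+R4) = 15.62 × 7.89/35.59 = 3.463 V.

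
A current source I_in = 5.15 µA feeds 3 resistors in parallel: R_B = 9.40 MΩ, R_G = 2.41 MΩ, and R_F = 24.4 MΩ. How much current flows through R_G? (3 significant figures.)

Total conductance ΣG = 1/9.40 + 1/2.41 + 1/24.4 = 0.5623 (units of 1/MΩ).
By the current-divider rule, I = I_in · G_k/ΣG = 5.15 × 0.7379 = 3.800 µA.

I ≈ 3.80 µA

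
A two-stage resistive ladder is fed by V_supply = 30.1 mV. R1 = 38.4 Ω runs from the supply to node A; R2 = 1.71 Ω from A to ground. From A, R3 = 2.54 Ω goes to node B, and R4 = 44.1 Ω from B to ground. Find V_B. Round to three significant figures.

The second stage (R3 + R4 = 46.64 Ω) loads node A in parallel with R2.
Effective lower resistance at A: R2 ‖ 46.64 = 1.650 Ω.
First divider: V_A = V_supply · 1.650/(38.4 + 1.650) = 1.240 mV.
V_B = V_A × 0.9455 = 1.172 mV.

V_B ≈ 1.17 mV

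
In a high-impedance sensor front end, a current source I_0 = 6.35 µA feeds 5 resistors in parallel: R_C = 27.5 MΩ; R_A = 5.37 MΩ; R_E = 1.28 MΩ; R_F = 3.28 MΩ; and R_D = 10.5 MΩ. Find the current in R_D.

I ≈ 0.431 µA

ΣG = 1/27.5 + 1/5.37 + 1/1.28 + 1/3.28 + 1/10.5 = 1.404.
By the current-divider rule, I = I_0 · G_k/ΣG = 6.35 × 0.06784 = 0.4308 µA.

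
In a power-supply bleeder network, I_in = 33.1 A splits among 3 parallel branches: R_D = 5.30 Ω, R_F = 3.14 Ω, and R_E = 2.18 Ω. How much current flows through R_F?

Conductances: ΣG = 1/5.30 + 1/3.14 + 1/2.18 = 0.9659 (1/Ω).
R_F takes the fraction G_k/ΣG = 0.3185/0.9659 = 0.3297, so I = 33.1 × 0.3297 = 10.91 A.

I ≈ 10.9 A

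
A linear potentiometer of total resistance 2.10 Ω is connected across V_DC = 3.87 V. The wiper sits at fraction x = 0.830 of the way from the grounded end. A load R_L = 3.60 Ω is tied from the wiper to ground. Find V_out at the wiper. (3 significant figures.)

V_out ≈ 2.97 V

The pot divides into 0.3570 Ω above the wiper and 1.743 Ω below.
(x·R_p) ‖ R_L = 1.174 Ω.
V_out = 3.87 × 1.174/(0.3570 + 1.174) = 2.968 V.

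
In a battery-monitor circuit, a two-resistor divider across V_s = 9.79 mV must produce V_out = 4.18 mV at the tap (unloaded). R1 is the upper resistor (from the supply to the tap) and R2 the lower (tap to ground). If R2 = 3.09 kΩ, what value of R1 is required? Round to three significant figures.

The divider ratio is R2/(R1+R2) = 4.18/9.79 = 0.4270.
So R1 = R2 · (V_s/V_out − 1) = 3.09 × (9.79/4.18 − 1) = 3.09 × 1.342 = 4.147 kΩ.

R1 ≈ 4.15 kΩ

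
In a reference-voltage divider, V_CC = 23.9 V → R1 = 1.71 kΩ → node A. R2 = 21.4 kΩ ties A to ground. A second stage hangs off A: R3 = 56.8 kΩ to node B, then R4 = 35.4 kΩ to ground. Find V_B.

The second stage (R3 + R4 = 92.20 kΩ) loads node A in parallel with R2.
Effective lower resistance at A: R2 ‖ 92.20 = 17.37 kΩ.
First divider: V_A = V_CC · 17.37/(1.71 + 17.37) = 21.76 V.
Stage 2 is unloaded, so V_B = V_A · R4/(R3+R4) = 21.76 × 35.4/92.20 = 8.354 V.

V_B ≈ 8.35 V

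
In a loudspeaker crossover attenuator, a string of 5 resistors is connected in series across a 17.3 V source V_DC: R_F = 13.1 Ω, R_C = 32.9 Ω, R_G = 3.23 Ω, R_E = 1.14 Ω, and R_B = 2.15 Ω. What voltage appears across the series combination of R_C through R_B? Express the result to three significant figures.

ΣR = 13.1 + 32.9 + 3.23 + 1.14 + 2.15 = 52.52 Ω.
R_{R_C..R_B} = 32.9 + 3.23 + 1.14 + 2.15 = 39.42 Ω.
By the voltage-divider rule, V = 17.3 × 39.42/52.52 = 12.98 V.

V ≈ 13.0 V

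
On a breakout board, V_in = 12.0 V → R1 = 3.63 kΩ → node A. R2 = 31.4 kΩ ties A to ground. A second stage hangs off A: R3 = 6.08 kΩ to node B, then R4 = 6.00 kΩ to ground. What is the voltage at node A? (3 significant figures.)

V_A ≈ 8.47 V

The second stage (R3 + R4 = 12.08 kΩ) loads node A in parallel with R2.
Effective lower resistance at A: R2 ‖ 12.08 = 8.724 kΩ.
So V_A = 12.0 × 0.7062 = 8.474 V.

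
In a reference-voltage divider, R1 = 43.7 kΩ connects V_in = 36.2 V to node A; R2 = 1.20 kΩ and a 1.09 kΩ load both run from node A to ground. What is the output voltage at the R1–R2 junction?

The load sits in parallel with R2, giving an effective lower resistance R2' = R2·R_L/(R2+R_L) = 0.5712 kΩ.
Then V_out = V_in · R2'/(R1 + R2') = 36.2 × 0.5712/44.27 = 0.4670 V.

V_out ≈ 0.467 V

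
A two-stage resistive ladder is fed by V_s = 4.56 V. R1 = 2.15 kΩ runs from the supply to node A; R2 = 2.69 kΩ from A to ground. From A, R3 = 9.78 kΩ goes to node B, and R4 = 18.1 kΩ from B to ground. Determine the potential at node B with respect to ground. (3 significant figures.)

V_B ≈ 1.58 V

Looking into the second stage from A: R3 + R4 = 27.88 kΩ appears in parallel with R2.
Effective lower resistance at A: R2 ‖ 27.88 = 2.453 kΩ.
V_A = 4.56 × 2.453/(2.15 + 2.453) = 2.430 V.
V_B = V_A × 0.6492 = 1.578 V.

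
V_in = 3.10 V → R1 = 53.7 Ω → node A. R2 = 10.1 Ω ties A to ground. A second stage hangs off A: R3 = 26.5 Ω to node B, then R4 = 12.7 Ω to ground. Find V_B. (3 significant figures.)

Looking into the second stage from A: R3 + R4 = 39.20 Ω appears in parallel with R2.
Effective lower resistance at A: R2 ‖ 39.20 = 8.031 Ω.
V_A = 3.10 × 8.031/(53.7 + 8.031) = 0.4033 V.
Stage 2 is unloaded, so V_B = V_A · R4/(R3+R4) = 0.4033 × 12.7/39.20 = 0.1307 V.

V_B ≈ 0.131 V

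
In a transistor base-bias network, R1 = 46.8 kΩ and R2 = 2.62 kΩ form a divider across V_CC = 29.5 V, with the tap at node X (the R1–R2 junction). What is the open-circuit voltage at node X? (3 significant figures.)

V_th ≈ 1.56 V

Open-circuit (no load on X): V_th = V_CC · R2/(R1 + R2) = 29.5 × 2.62/(46.80 + 2.62) = 1.564 V.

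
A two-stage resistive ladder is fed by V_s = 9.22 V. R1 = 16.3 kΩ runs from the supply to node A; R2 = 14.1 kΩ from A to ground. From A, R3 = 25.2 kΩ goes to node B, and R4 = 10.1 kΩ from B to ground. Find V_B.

V_B ≈ 1.01 V

Looking into the second stage from A: R3 + R4 = 35.30 kΩ appears in parallel with R2.
R2 ‖ (R3+R4) = 10.08 kΩ.
So V_A = 9.22 × 0.3820 = 3.522 V.
Stage 2 is unloaded, so V_B = V_A · R4/(R3+R4) = 3.522 × 10.1/35.30 = 1.008 V.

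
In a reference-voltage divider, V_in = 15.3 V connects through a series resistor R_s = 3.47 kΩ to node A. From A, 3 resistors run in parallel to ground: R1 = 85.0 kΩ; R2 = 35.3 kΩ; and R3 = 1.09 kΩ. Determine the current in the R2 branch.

Equivalent of the parallel group: R_p = 1.044 kΩ.
V_A by voltage divider: V_A = 15.3 × 1.044/(3.47 + 1.044) = 3.540 V.
I(R2) = V_A / R2 = 3.540/35.3 = 0.1003 mA.

I ≈ 0.100 mA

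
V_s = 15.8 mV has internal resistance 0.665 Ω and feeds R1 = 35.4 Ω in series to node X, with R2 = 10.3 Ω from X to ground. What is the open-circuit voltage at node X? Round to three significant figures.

R1' = 0.665 + 35.4 = 36.06 Ω (source resistance + R1).
V_th is the unloaded tap voltage: V_s · R2/(R1'+R2) = 15.8 × 0.2222 = 3.510 mV.

V_th ≈ 3.51 mV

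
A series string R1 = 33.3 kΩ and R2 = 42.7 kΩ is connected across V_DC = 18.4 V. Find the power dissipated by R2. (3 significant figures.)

P ≈ 2.50 mW

The common current is I = 18.4/76.00 = 0.2421 mA.
P(R2) = I²·R2 = (0.2421)² × 42.7 = 2.503 mW.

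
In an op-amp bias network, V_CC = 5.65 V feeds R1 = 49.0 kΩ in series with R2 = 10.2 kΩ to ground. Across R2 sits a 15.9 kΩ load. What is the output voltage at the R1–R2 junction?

V_out ≈ 0.636 V

First combine the lower leg with the load: R2 ‖ R_L = 6.214 kΩ.
Then V_out = V_CC · R2'/(R1 + R2') = 5.65 × 6.214/55.21 = 0.6359 V.
(Unloaded it would be 0.973 V; the load pulls it down.)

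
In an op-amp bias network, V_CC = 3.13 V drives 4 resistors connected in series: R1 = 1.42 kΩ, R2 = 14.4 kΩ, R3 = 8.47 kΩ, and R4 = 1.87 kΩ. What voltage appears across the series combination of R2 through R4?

Series total: ΣR = 1.42 + 14.4 + 8.47 + 1.87 = 26.16 kΩ.
R_{R2..R4} = 14.4 + 8.47 + 1.87 = 24.74 kΩ.
V = V_CC · R/ΣR = 3.13 × 0.9457 = 2.960 V.

V ≈ 2.96 V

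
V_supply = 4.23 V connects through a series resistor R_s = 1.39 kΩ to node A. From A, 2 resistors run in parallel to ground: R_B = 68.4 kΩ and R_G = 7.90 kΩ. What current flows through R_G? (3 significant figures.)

I ≈ 0.448 mA

Parallel bank: R_p = 1/(1/68.4 + 1/7.90) = 7.082 kΩ.
Node voltage V_A = V_supply · R_p/(R_s + R_p) = 4.23 × 0.8359 = 3.536 V.
Branch current I = V_A/R_G = 3.536/7.90 = 0.4476 mA.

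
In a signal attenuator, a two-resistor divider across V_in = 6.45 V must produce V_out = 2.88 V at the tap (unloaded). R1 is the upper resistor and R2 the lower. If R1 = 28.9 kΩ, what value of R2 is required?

The divider ratio is R2/(R1+R2) = 2.88/6.45 = 0.4465.
Rearranging, R2 = R1·k/(1−k) = 28.9 × 0.8067 = 23.31 kΩ.

R2 ≈ 23.3 kΩ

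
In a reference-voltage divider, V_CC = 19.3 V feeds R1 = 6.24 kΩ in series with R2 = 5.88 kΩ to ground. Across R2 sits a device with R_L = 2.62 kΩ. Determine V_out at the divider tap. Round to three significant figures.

R2 ‖ R_L = (5.88 × 2.62)/(5.88 + 2.62) = 1.812 kΩ.
Then V_out = V_CC · R2'/(R1 + R2') = 19.3 × 1.812/8.052 = 4.344 V.

V_out ≈ 4.34 V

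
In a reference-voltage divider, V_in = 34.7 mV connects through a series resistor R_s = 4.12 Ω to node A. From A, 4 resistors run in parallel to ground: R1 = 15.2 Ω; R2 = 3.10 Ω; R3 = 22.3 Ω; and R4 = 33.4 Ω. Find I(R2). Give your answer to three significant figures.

Combine the parallel branches: R_p = (1/15.2 + 1/3.10 + 1/22.3 + 1/33.4)⁻¹ = 2.159 Ω.
V_A by voltage divider: V_A = 34.7 × 2.159/(4.12 + 2.159) = 11.93 mV.
Branch current I = V_A/R2 = 11.93/3.10 = 3.849 mA.
(Equivalently: I_total = 5.526 mA, then current-divider fraction G_k/ΣG = 0.6965.)

I ≈ 3.85 mA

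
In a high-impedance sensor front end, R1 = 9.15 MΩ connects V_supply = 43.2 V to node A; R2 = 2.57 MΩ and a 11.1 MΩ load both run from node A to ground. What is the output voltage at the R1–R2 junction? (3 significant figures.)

R2 ‖ R_L = (2.57 × 11.1)/(2.57 + 11.1) = 2.087 MΩ.
Now apply the divider: V_out = 43.2 × 0.1857 = 8.023 V.
(Unloaded it would be 9.47 V; the load pulls it down.)

V_out ≈ 8.02 V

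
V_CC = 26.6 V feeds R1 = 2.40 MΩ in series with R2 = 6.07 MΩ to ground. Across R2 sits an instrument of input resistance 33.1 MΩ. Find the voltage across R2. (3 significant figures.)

V_out ≈ 18.1 V

The load sits in parallel with R2, giving an effective lower resistance R2' = R2·R_L/(R2+R_L) = 5.129 MΩ.
Now apply the divider: V_out = 26.6 × 0.6812 = 18.12 V.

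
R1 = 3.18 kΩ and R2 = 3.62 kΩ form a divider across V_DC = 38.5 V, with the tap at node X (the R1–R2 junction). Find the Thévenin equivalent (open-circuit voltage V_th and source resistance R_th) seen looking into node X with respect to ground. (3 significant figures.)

V_th is the unloaded tap voltage: V_DC · R2/(R1+R2) = 38.5 × 0.5324 = 20.50 V.
With V_DC suppressed (replaced by a short), R_th = R1 ‖ R2 = (3.180 × 3.62)/(3.180 + 3.62) = 1.693 kΩ.

V_th ≈ 20.5 V, R_th ≈ 1.69 kΩ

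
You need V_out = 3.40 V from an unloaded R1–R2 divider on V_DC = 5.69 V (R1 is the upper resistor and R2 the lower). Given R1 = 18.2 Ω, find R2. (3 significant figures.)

R2 ≈ 27.0 Ω

The divider ratio is R2/(R1+R2) = 3.40/5.69 = 0.5975.
So R2 = R1 · V_out/(V_DC − V_out) = 18.2 × 3.40/(5.69 − 3.40) = 18.2 × 1.485 = 27.02 Ω.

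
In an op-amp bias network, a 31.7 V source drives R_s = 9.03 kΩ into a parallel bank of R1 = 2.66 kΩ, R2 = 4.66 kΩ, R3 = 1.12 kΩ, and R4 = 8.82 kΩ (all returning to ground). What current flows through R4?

I ≈ 0.233 mA

Equivalent of the parallel group: R_p = 0.6263 kΩ.
V_A = 31.7 × 0.6263/9.656 = 2.056 V.
Branch current I = V_A/R4 = 2.056/8.82 = 0.2331 mA.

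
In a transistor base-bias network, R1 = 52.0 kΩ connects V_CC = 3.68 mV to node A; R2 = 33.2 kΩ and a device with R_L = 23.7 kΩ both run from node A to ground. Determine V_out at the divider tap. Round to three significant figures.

V_out ≈ 0.773 mV

R2 ‖ R_L = (33.2 × 23.7)/(33.2 + 23.7) = 13.83 kΩ.
Then V_out = V_CC · R2'/(R1 + R2') = 3.68 × 13.83/65.83 = 0.7731 mV.
(Unloaded it would be 1.43 mV; the load pulls it down.)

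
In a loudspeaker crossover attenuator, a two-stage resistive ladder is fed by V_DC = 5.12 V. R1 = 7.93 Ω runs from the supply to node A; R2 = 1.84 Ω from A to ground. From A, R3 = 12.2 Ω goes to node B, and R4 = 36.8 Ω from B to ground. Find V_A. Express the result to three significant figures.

Node A sees R2 in parallel with the series input of stage 2, R3 + R4 = 49.00 Ω.
R2 ‖ (R3+R4) = 1.773 Ω.
V_A = 5.12 × 1.773/(7.93 + 1.773) = 0.9357 V.

V_A ≈ 0.936 V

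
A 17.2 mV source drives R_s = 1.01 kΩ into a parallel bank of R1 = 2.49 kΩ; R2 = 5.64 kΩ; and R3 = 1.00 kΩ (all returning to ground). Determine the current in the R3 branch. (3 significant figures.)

Combine the parallel branches: R_p = (1/2.49 + 1/5.64 + 1/1.00)⁻¹ = 0.6333 kΩ.
V_A = 17.2 × 0.6333/1.643 = 6.629 mV.
I(R3) = V_A / R3 = 6.629/1.00 = 6.629 µA.

I ≈ 6.63 µA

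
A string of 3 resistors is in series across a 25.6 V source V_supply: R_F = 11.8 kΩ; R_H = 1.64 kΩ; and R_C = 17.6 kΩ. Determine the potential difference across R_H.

ΣR = 11.8 + 1.64 + 17.6 = 31.04 kΩ.
By the voltage-divider rule, V = 25.6 × 1.640/31.04 = 1.353 V.

V ≈ 1.35 V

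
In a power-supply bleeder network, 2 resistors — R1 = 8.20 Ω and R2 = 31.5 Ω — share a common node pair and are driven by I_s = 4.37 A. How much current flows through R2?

I ≈ 0.903 A

With just two branches, the current splits inversely with resistance.
I(R2) = 4.37 × 8.20/(8.20 + 31.5) = 4.37 × 0.2065 = 0.9026 A.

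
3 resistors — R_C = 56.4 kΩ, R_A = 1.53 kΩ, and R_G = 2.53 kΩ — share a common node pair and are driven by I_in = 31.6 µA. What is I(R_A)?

I ≈ 19.4 µA

Total conductance ΣG = 1/56.4 + 1/1.53 + 1/2.53 = 1.067 (units of 1/kΩ).
R_A takes the fraction G_k/ΣG = 0.6536/1.067 = 0.6128, so I = 31.6 × 0.6128 = 19.36 µA.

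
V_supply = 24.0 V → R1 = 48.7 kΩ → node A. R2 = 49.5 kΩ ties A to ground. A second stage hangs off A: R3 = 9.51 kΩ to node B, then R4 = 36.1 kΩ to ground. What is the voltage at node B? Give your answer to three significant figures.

Node A sees R2 in parallel with the series input of stage 2, R3 + R4 = 45.61 kΩ.
R2 ‖ (R3+R4) = 23.74 kΩ.
First divider: V_A = V_supply · 23.74/(48.7 + 23.74) = 7.865 V.
V_B = V_A × 0.7915 = 6.225 V.

V_B ≈ 6.22 V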